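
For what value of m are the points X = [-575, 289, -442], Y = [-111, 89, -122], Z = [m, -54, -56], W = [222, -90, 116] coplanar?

-56

Coplanarity ⇔ det[XY; XZ; XW] = 0.
Expanding, this is linear in m: (-9680)m + (-542080) = 0.
So m = -56.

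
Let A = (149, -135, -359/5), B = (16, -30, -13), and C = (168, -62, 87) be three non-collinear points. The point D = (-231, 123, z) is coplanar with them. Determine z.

82/5

Coplanarity requires AB · (AC × AD) = 0.
AB = (-133, 105, 294/5), AC = (19, 73, 794/5); the triple product is linear in z with coefficient -11704 and constant term 959728/5.
Setting it to zero: z = 82/5.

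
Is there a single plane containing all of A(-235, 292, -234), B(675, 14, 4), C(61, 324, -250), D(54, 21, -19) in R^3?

The four points are coplanar iff the 3×3 determinant with rows AB, AC, AD is zero.
Rows: (910, -278, 238), (296, 32, -16), (289, -271, 215).
Expanding along the first row: (910)(2544) − (-278)(68264) + (238)(-89464) = 0.
Zero determinant ⇒ coplanar.

Yes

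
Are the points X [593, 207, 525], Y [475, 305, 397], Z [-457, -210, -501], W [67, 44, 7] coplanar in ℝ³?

Yes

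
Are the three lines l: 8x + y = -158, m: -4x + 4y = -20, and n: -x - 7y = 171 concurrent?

Yes

Intersecting l and m: solving the 2×2 system gives (x, y) = (-17, -22).
Substitute into n: (-1)(-17) + (-7)(-22) = 171.
This equals 171, so (-17, -22) lies on all three lines and they are concurrent.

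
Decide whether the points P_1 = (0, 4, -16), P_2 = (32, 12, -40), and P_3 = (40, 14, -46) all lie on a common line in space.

Yes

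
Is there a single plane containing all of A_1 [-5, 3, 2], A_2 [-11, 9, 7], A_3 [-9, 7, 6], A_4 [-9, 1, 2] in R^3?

No

The four points are coplanar iff the 3×3 determinant with rows A_1A_2, A_1A_3, A_1A_4 is zero.
Rows: (-6, 6, 5), (-4, 4, 4), (-4, -2, 0).
Expanding along the first row: (-6)(8) − (6)(16) + (5)(24) = -24.
Nonzero ⇒ not coplanar.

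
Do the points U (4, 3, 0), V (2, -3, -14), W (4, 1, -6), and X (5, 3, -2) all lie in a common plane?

Yes

A normal to the plane through U, V, W is n = UV × UW = (8, -12, 4).
The plane has equation n·P = -4. For X: n·X = -4.
Equal, so X lies in the plane and all four are coplanar.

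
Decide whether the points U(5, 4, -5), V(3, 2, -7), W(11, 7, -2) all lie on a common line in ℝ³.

No

UV = (-2, -2, -2), UW = (6, 3, 3).
UV × UW = (0, -6, 6).
The cross product is nonzero, so the points do not lie on one line.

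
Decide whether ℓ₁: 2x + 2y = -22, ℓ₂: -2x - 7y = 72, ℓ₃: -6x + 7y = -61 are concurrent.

Intersecting ℓ₁ and ℓ₂: solving the 2×2 system gives (x, y) = (-1, -10).
Substitute into ℓ₃: (-6)(-1) + (7)(-10) = -64.
But ℓ₃ requires -61 ≠ -64, so the three lines have no common point.

No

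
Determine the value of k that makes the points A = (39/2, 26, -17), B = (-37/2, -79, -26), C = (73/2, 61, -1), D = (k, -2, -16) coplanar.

21/2

The points are coplanar iff AB · (AC × AD) = 0.
Expanding, this is linear in k: (-1365)k + (28665/2) = 0.
So k = 21/2.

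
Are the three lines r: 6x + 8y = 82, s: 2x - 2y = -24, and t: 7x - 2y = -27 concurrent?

No

The three lines meet at one point iff the augmented coefficient matrix [aᵢ bᵢ cᵢ] has rank < 3, i.e. its determinant vanishes.
Here the determinant is -56.
Nonzero, so no common point exists.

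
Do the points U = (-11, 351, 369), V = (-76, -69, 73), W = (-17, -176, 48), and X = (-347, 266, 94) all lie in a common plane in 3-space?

No

With U as base: UV = (-65, -420, -296), UW = (-6, -527, -321), UX = (-336, -85, -275).
UW × UX = (117640, 106206, -176562).
UV · (UW × UX) = 9232.
Since 9232 ≠ 0, the four points are not coplanar.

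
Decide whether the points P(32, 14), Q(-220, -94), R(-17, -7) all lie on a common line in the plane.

Yes

PQ = (-252, -108), PR = (-49, -21).
Twice the signed area of △PQR is (-252)(-21) − (-108)(-49) = 0.
The triangle is degenerate (zero area), so the points are collinear.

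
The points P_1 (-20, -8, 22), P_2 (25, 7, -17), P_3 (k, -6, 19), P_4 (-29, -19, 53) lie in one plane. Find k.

Normal to plane P_1P_2P_4: n = (36, -1044, -360); plane equation n·P = -288.
Requiring n·P_3 = -288: (36)k + (-576) = -288.
So k = 8.

8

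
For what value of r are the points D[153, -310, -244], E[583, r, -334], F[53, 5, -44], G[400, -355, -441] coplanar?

Coplanarity ⇔ det[DE; DF; DG] = 0.
Expanding, this is linear in r: (29700)r + (-7009200) = 0.
So r = 236.

236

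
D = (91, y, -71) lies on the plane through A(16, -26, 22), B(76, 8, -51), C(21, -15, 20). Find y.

13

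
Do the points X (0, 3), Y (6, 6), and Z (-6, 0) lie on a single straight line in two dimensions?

XY = (6, 3), XZ = (-6, -3).
Checking proportionality: XZ = -1·XY, so the vectors are parallel and the points are collinear.

Yes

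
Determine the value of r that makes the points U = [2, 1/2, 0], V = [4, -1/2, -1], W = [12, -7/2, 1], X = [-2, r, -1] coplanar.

2

Normal to plane UVW: n = (-5, -12, 2); plane equation n·P = -16.
Requiring n·X = -16: (-12)r + (8) = -16.
So r = 2.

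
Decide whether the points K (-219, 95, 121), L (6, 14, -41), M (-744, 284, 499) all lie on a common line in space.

KL = (225, -81, -162), KM = (-525, 189, 378).
KL × KM = (0, 0, 0).
The cross product vanishes, so the three points are collinear.

Yes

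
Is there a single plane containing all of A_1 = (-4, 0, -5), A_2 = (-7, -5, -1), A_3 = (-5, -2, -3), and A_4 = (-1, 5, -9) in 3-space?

Yes

The four points are coplanar iff the 3×3 determinant with rows A_1A_2, A_1A_3, A_1A_4 is zero.
Rows: (-3, -5, 4), (-1, -2, 2), (3, 5, -4).
Expanding along the first row: (-3)(-2) − (-5)(-2) + (4)(1) = 0.
Zero determinant ⇒ coplanar.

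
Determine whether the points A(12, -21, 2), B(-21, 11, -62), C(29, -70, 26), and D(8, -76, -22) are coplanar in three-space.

Yes

A normal to the plane through A, B, C is n = AB × AC = (-2368, -296, 1073).
The plane has equation n·P = -20054. For D: n·D = -20054.
Equal, so D lies in the plane and all four are coplanar.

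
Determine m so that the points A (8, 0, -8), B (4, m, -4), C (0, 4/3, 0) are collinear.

2/3

Collinearity requires AB × AC = 0; each component is linear in m.
The x-component gives (8)m + (-16/3) = 0, so m = 2/3.
The remaining components then also vanish.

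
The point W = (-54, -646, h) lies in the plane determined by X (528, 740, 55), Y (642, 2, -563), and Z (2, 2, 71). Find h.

-317

The plane through X, Y, Z has equation −467892x + 323244y − 472320z = -33824016.
Substituting W: (-472320)h + (-183549456) = -33824016, so h = -317.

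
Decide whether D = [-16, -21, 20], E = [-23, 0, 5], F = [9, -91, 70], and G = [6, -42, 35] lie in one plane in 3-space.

Yes

The four points are coplanar iff the 3×3 determinant with rows DE, DF, DG is zero.
Rows: (-7, 21, -15), (25, -70, 50), (22, -21, 15).
Expanding along the first row: (-7)(0) − (21)(-725) + (-15)(1015) = 0.
Zero determinant ⇒ coplanar.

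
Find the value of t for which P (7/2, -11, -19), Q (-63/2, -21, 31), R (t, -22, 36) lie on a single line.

-35

Direction PQ = (-35, -10, 50). From the y-coordinate of R, the parameter along the line is τ = (-22 − (-11))/(-10) = 11/10.
Then t = 7/2 + 11/10·(-35) = -35.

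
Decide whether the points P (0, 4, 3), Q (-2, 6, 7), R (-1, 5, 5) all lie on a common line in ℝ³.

Yes

PQ = (-2, 2, 4), PR = (-1, 1, 2).
Each component of PR is 1/2 times the corresponding component of PQ, so PR = 1/2·PQ and the points are collinear.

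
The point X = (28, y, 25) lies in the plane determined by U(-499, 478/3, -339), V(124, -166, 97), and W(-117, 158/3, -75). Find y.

18

A normal to the plane is n = UV × UW = (-118144/3, 2080, 57824).
X lies in the plane iff n · UX = 0.
This gives (2080)y + (-37440) = 0, so y = 18.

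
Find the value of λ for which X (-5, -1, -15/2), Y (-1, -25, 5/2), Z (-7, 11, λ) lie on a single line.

-25/2

Direction XY = (4, -24, 10). From the x-coordinate of Z, the parameter along the line is τ = (-7 − (-5))/4 = -1/2.
Then λ = (-15/2) + (-1/2)·(10) = -25/2.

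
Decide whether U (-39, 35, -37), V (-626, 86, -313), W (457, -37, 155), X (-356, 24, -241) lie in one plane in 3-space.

Yes

A normal to the plane through U, V, W is n = UV × UW = (-10080, -24192, 16968).
The plane has equation n·P = -1081416. For X: n·X = -1081416.
Equal, so X lies in the plane and all four are coplanar.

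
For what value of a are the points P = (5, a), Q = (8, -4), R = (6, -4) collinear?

Collinearity: (P − Q) must be parallel to (R − Q) = (-2, 0).
Cross-multiplying the components: (a − (-4))·(-2) = (-3)·(0).
Solving gives a = -4.

-4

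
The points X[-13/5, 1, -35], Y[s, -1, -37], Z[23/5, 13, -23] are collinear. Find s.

-19/5

Collinearity requires XY × XZ = 0; each component is linear in s.
The y-component gives (-12)s + (-228/5) = 0, so s = -19/5.
The remaining components then also vanish.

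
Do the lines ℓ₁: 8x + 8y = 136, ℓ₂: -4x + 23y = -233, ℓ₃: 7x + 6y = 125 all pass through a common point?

Intersecting ℓ₁ and ℓ₂: solving the 2×2 system gives (x, y) = (208/9, -55/9).
Substitute into ℓ₃: (7)(208/9) + (6)(-55/9) = 1126/9.
But ℓ₃ requires 125 ≠ 1126/9, so the three lines have no common point.

No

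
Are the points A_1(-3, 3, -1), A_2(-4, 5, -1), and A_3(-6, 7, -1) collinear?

A_1A_2 = (-1, 2, 0), A_1A_3 = (-3, 4, 0).
Comparing components 1 and 2: (-1)(4) − (2)(-3) = 2 ≠ 0, so A_1A_2 and A_1A_3 are not parallel and the points are not collinear.

No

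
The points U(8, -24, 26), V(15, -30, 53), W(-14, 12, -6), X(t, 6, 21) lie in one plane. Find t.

-7

Coplanarity ⇔ det[UV; UW; UX] = 0.
Expanding, this is linear in t: (-780)t + (-5460) = 0.
So t = -7.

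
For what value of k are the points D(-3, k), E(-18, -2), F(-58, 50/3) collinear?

-9

Collinearity: (D − E) must be parallel to (F − E) = (-40, 56/3).
Cross-multiplying the components: (k − (-2))·(-40) = (15)·(56/3).
Solving gives k = -9.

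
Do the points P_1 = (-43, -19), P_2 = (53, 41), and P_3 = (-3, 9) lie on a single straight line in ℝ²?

No

P_1P_2 = (96, 60), P_1P_3 = (40, 28).
If collinear, P_1P_3 would be a scalar multiple of P_1P_2. But (96)·(28) ≠ (60)·(40) (difference 288), so they are not parallel; the points are not collinear.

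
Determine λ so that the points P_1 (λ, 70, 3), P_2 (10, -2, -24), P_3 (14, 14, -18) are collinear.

Direction P_2P_3 = (4, 16, 6). From the y-coordinate of P_1, the parameter along the line is τ = (70 − (-2))/16 = 9/2.
Then λ = 10 + 9/2·(4) = 28.

28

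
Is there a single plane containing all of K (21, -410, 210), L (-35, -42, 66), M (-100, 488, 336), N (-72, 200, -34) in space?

Yes

A normal to the plane through K, L, M is n = KL × KM = (175680, 24480, -5760).
The plane has equation n·P = -7557120. For N: n·N = -7557120.
Equal, so N lies in the plane and all four are coplanar.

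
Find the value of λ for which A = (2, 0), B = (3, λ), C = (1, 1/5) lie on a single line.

Collinearity: (B − A) must be parallel to (C − A) = (-1, 1/5).
Cross-multiplying the components: (λ − 0)·(-1) = (1)·(1/5).
Solving gives λ = -1/5.

-1/5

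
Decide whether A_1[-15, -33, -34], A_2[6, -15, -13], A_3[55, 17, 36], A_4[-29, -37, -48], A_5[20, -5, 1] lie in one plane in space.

The plane through A_1, A_2, A_3 has normal n = A_1A_2 × A_1A_3 = (210, 0, -210) and equation n·P = 3990.
Checking the remaining points: n·A_4 = 3990, n·A_5 = 3990.
All equal 3990, so all 5 points lie in one plane.

Yes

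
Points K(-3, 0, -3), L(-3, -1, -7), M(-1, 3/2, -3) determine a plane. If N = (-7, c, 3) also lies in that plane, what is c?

-3/2

A normal to the plane is n = KL × KM = (6, -8, 2).
N lies in the plane iff n · KN = 0.
This gives (-8)c + (-12) = 0, so c = -3/2.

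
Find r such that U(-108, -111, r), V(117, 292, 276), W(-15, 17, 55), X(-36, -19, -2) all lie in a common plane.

Coplanarity ⇔ det[UV; UW; UX] = 0.
Expanding, this is linear in r: (1023)r + (292578) = 0.
So r = -286.

-286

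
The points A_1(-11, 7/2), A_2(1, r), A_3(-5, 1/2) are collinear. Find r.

-5/2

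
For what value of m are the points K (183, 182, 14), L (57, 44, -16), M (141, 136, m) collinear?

Collinearity requires KL × KM = 0; each component is linear in m.
The x-component gives (-138)m + (552) = 0, so m = 4.
The remaining components then also vanish.

4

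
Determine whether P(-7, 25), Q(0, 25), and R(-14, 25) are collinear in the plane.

PQ = (7, 0), PR = (-7, 0).
det[PQ; PR] = (7)(0) − (0)(-7) = 0.
The determinant is zero, so the points are collinear.

Yes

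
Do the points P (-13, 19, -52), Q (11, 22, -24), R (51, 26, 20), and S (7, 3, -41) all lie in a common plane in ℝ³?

No

A normal to the plane through P, Q, R is n = PQ × PR = (20, 64, -24).
The plane has equation n·X = 2204. For S: n·S = 1316.
1316 ≠ 2204, so S is off the plane.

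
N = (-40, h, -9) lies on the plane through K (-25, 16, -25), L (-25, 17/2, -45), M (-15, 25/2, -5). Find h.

Coplanarity requires KL · (KM × KN) = 0.
KL = (0, -15/2, -20), KM = (10, -7/2, 20); the triple product is linear in h with coefficient -200 and constant term 7700.
Setting it to zero: h = 77/2.

77/2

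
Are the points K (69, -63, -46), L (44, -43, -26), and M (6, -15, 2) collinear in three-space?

KL = (-25, 20, 20), KM = (-63, 48, 48).
KL × KM = (0, -60, 60).
The cross product is nonzero, so the points do not lie on one line.

No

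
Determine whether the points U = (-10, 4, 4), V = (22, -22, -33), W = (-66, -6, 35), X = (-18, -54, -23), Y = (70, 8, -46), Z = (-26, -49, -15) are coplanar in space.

The plane through U, V, W has normal n = UV × UW = (-1176, 1080, -1776) and equation n·P = 8976.
Checking the remaining points: n·X = 3696, n·Y = 8016, n·Z = 4296.
Since n·X = 3696 ≠ 8976, X is off the plane and the points are not all coplanar.

No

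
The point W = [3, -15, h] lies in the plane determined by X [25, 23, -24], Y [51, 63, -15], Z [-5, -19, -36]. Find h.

-30

The plane through X, Y, Z has equation −102x + 42y + 108z = -4176.
Substituting W: (108)h + (-936) = -4176, so h = -30.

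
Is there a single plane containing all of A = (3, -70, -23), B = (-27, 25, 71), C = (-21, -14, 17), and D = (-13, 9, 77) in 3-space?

The four points are coplanar iff the 3×3 determinant with rows AB, AC, AD is zero.
Rows: (-30, 95, 94), (-24, 56, 40), (-16, 79, 100).
Expanding along the first row: (-30)(2440) − (95)(-1760) + (94)(-1000) = 0.
Zero determinant ⇒ coplanar.

Yes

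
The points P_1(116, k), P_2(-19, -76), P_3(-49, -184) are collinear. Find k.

The three points are collinear iff det[P_1P_2; P_1P_3] = 0.
This determinant is linear in k: (-30)k + (12300) = 0, so k = 410.

410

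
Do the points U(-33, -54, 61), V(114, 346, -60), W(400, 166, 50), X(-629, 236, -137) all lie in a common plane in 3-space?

The four points are coplanar iff the 3×3 determinant with rows UV, UW, UX is zero.
Rows: (147, 400, -121), (433, 220, -11), (-596, 290, -198).
Expanding along the first row: (147)(-40370) − (400)(-92290) + (-121)(256690) = -77880.
Nonzero ⇒ not coplanar.

No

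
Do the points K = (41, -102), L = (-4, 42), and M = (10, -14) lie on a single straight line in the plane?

KL = (-45, 144), KM = (-31, 88).
If collinear, KM would be a scalar multiple of KL. But (-45)·(88) ≠ (144)·(-31) (difference 504), so they are not parallel; the points are not collinear.

No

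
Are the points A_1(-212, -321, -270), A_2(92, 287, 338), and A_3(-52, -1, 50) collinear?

Yes

A_1A_2 = (304, 608, 608), A_1A_3 = (160, 320, 320).
Each component of A_1A_3 is 10/19 times the corresponding component of A_1A_2, so A_1A_3 = 10/19·A_1A_2 and the points are collinear.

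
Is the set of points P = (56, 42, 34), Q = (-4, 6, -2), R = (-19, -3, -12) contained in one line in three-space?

PQ = (-60, -36, -36), PR = (-75, -45, -46).
Comparing components 2 and 3: (-36)(-46) − (-36)(-45) = 36 ≠ 0, so PQ and PR are not parallel and the points are not collinear.

No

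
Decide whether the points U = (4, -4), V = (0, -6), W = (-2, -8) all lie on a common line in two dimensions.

UV = (-4, -2), UW = (-6, -4).
If collinear, UW would be a scalar multiple of UV. But (-4)·(-4) ≠ (-2)·(-6) (difference 4), so they are not parallel; the points are not collinear.

No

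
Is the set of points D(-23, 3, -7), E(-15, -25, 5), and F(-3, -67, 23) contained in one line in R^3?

Yes

DE = (8, -28, 12), DF = (20, -70, 30).
DE × DF = (0, 0, 0).
The cross product vanishes, so the three points are collinear.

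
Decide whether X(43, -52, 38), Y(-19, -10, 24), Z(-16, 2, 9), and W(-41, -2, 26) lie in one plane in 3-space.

No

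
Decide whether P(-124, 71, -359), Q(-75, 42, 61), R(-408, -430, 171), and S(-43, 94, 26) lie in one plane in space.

No

With P as base: PQ = (49, -29, 420), PR = (-284, -501, 530), PS = (81, 23, 385).
PR × PS = (-205075, 152270, 34049).
PQ · (PR × PS) = -163925.
Since -163925 ≠ 0, the four points are not coplanar.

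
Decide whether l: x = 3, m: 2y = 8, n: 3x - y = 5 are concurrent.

Yes

Intersecting l and m: solving the 2×2 system gives (x, y) = (3, 4).
Substitute into n: (3)(3) + (-1)(4) = 5.
This equals 5, so (3, 4) lies on all three lines and they are concurrent.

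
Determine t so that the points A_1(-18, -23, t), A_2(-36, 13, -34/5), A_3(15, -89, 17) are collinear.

Collinearity requires A_1A_2 × A_1A_3 = 0; each component is linear in t.
The x-component gives (-102)t + (816/5) = 0, so t = 8/5.
The remaining components then also vanish.

8/5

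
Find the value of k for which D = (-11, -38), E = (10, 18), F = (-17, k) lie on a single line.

-54

Collinearity: (F − D) must be parallel to (E − D) = (21, 56).
Cross-multiplying the components: (k − (-38))·(21) = (-6)·(56).
Solving gives k = -54.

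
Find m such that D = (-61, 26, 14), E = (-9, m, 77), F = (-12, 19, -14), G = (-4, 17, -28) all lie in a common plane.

Coplanarity ⇔ det[DE; DF; DG] = 0.
Expanding, this is linear in m: (462)m + (-12474) = 0.
So m = 27.

27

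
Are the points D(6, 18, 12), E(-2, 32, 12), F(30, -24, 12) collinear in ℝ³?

Yes

DE = (-8, 14, 0), DF = (24, -42, 0).
Each component of DF is -3 times the corresponding component of DE, so DF = -3·DE and the points are collinear.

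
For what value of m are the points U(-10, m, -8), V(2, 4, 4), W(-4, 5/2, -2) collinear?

Direction VW = (-6, -3/2, -6). From the x-coordinate of U, the parameter along the line is τ = (-10 − 2)/(-6) = 2.
Then m = 4 + 2·(-3/2) = 1.

1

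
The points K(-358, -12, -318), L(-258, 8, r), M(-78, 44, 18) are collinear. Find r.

-198

Direction KM = (280, 56, 336). From the x-coordinate of L, the parameter along the line is τ = (-258 − (-358))/280 = 5/14.
Then r = (-318) + 5/14·(336) = -198.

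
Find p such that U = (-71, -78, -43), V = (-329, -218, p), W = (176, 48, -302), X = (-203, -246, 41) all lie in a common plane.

Coplanarity ⇔ det[UV; UW; UX] = 0.
Expanding, this is linear in p: (-24864)p + (5544672) = 0.
So p = 223.

223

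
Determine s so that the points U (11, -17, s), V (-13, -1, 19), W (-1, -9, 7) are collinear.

Direction VW = (12, -8, -12). From the x-coordinate of U, the parameter along the line is τ = (11 − (-13))/12 = 2.
Then s = 19 + 2·(-12) = -5.

-5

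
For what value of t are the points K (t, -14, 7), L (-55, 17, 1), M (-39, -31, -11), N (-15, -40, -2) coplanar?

The points are coplanar iff KL · (KM × KN) = 0.
Expanding, this is linear in t: (540)t + (10260) = 0.
So t = -19.

-19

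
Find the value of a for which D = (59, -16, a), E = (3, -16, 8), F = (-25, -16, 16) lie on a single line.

-8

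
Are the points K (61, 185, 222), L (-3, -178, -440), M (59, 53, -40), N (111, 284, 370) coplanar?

Yes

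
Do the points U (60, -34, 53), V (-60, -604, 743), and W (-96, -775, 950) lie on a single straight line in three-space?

UV = (-120, -570, 690), UW = (-156, -741, 897).
UV × UW = (0, 0, 0).
The cross product vanishes, so the three points are collinear.

Yes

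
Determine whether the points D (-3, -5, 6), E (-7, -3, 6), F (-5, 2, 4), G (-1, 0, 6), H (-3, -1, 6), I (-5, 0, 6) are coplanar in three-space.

No

The plane through D, E, F has normal n = DE × DF = (-4, -8, -24) and equation n·P = -92.
Checking the remaining points: n·G = -140, n·H = -124, n·I = -124.
Since n·G = -140 ≠ -92, G is off the plane and the points are not all coplanar.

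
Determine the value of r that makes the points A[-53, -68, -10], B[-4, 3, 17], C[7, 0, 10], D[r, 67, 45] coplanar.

32

The points are coplanar iff AB · (AC × AD) = 0.
Expanding, this is linear in r: (-416)r + (13312) = 0.
So r = 32.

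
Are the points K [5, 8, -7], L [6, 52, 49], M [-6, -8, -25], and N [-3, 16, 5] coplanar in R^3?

The four points are coplanar iff the 3×3 determinant with rows KL, KM, KN is zero.
Rows: (1, 44, 56), (-11, -16, -18), (-8, 8, 12).
Expanding along the first row: (1)(-48) − (44)(-276) + (56)(-216) = 0.
Zero determinant ⇒ coplanar.

Yes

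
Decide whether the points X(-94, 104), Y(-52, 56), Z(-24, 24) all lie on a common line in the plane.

XY = (42, -48), XZ = (70, -80).
det[XY; XZ] = (42)(-80) − (-48)(70) = 0.
The determinant is zero, so the points are collinear.

Yes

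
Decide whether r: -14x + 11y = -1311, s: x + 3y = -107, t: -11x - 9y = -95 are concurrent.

Yes

The three lines meet at one point iff the augmented coefficient matrix [aᵢ bᵢ cᵢ] has rank < 3, i.e. its determinant vanishes.
Here the determinant is 0.
It vanishes, so the lines are concurrent at (52, -53).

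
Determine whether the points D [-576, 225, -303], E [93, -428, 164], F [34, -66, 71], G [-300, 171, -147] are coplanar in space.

Yes

The four points are coplanar iff the 3×3 determinant with rows DE, DF, DG is zero.
Rows: (669, -653, 467), (610, -291, 374), (276, -54, 156).
Expanding along the first row: (669)(-25200) − (-653)(-8064) + (467)(47376) = 0.
Zero determinant ⇒ coplanar.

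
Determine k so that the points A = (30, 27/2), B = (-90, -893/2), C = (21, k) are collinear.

-21

The three points are collinear iff det[AB; AC] = 0.
This determinant is linear in k: (-120)k + (-2520) = 0, so k = -21.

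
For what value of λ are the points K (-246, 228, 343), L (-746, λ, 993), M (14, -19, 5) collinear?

703

Direction KM = (260, -247, -338). From the x-coordinate of L, the parameter along the line is τ = (-746 − (-246))/260 = -25/13.
Then λ = 228 + (-25/13)·(-247) = 703.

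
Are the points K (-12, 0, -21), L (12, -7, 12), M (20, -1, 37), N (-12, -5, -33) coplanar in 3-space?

No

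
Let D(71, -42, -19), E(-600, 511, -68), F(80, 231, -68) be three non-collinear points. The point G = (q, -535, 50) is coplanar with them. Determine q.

322

The plane through D, E, F has equation −13720x − 33320y − 188160z = 4000360.
Substituting G: (-13720)q + (8418200) = 4000360, so q = 322.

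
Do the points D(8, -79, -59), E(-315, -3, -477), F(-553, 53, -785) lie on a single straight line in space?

DE = (-323, 76, -418), DF = (-561, 132, -726).
DE × DF = (0, 0, 0).
The cross product vanishes, so the three points are collinear.

Yes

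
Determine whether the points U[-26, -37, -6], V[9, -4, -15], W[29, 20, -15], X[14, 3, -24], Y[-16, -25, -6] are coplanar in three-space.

No

The plane through U, V, W has normal n = UV × UW = (216, -180, 180) and equation n·P = -36.
Checking the remaining points: n·X = -1836, n·Y = -36.
Since n·X = -1836 ≠ -36, X is off the plane and the points are not all coplanar.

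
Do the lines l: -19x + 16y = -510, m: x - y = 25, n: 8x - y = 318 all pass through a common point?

No

Intersecting l and m: solving the 2×2 system gives (x, y) = (110/3, 35/3).
Substitute into n: (8)(110/3) + (-1)(35/3) = 845/3.
But n requires 318 ≠ 845/3, so the three lines have no common point.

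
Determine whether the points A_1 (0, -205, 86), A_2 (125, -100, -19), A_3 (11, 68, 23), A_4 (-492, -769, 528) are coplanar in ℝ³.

No

The four points are coplanar iff the 3×3 determinant with rows A_1A_2, A_1A_3, A_1A_4 is zero.
Rows: (125, 105, -105), (11, 273, -63), (-492, -564, 442).
Expanding along the first row: (125)(85134) − (105)(-26134) + (-105)(128112) = -65940.
Nonzero ⇒ not coplanar.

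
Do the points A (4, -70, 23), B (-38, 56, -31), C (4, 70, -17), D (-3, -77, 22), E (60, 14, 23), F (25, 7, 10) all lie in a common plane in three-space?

Yes

The plane through A, B, C has normal n = AB × AC = (2520, -1680, -5880) and equation n·P = -7560.
Checking the remaining points: n·D = -7560, n·E = -7560, n·F = -7560.
All equal -7560, so all 6 points lie in one plane.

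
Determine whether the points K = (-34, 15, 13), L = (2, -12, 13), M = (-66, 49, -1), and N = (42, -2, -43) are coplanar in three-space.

Yes

The four points are coplanar iff the 3×3 determinant with rows KL, KM, KN is zero.
Rows: (36, -27, 0), (-32, 34, -14), (76, -17, -56).
Expanding along the first row: (36)(-2142) − (-27)(2856) + (0)(-2040) = 0.
Zero determinant ⇒ coplanar.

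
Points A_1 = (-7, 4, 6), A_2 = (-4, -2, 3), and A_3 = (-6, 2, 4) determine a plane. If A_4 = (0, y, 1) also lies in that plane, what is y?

-10

A normal to the plane is n = A_1A_2 × A_1A_3 = (6, 3, 0).
A_4 lies in the plane iff n · A_1A_4 = 0.
This gives (3)y + (30) = 0, so y = -10.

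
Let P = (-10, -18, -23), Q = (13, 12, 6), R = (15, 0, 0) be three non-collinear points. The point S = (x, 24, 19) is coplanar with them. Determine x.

25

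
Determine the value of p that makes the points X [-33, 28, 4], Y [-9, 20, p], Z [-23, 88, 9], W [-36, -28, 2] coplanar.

Normal to plane XZW: n = (160, 5, -380); plane equation n·P = -6660.
Requiring n·Y = -6660: (-380)p + (-1340) = -6660.
So p = 14.

14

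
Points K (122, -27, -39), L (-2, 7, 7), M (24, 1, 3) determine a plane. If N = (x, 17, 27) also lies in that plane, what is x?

The plane through K, L, M has equation 140x + 700y − 140z = 3640.
Substituting N: (140)x + (8120) = 3640, so x = -32.

-32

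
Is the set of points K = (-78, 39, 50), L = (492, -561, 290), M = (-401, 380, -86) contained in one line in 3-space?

No

KL = (570, -600, 240), KM = (-323, 341, -136).
KL × KM = (-240, 0, 570).
The cross product is nonzero, so the points do not lie on one line.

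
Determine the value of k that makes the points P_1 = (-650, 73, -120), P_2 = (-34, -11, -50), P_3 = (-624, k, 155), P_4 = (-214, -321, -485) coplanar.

289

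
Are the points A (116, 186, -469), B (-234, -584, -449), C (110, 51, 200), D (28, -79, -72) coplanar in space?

With A as base: AB = (-350, -770, 20), AC = (-6, -135, 669), AD = (-88, -265, 397).
AC × AD = (123690, -56490, -10290).
AB · (AC × AD) = 0.
The scalar triple product vanishes, so the four points are coplanar.

Yes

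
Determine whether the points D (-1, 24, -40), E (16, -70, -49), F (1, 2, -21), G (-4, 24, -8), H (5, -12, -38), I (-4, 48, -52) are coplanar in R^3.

Yes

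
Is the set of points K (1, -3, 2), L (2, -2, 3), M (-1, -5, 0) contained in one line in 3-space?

Yes

KL = (1, 1, 1), KM = (-2, -2, -2).
Each component of KM is -2 times the corresponding component of KL, so KM = -2·KL and the points are collinear.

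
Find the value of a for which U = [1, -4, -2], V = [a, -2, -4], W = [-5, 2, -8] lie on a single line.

Direction UW = (-6, 6, -6). From the y-coordinate of V, the parameter along the line is τ = (-2 − (-4))/6 = 1/3.
Then a = 1 + 1/3·(-6) = -1.

-1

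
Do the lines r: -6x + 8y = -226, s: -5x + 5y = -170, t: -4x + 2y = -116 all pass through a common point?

No

Intersecting r and s: solving the 2×2 system gives (x, y) = (23, -11).
Substitute into t: (-4)(23) + (2)(-11) = -114.
But t requires -116 ≠ -114, so the three lines have no common point.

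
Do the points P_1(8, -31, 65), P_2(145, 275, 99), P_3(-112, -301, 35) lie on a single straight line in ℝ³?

No

P_1P_2 = (137, 306, 34), P_1P_3 = (-120, -270, -30).
Comparing components 3 and 1: (34)(-120) − (137)(-30) = 30 ≠ 0, so P_1P_2 and P_1P_3 are not parallel and the points are not collinear.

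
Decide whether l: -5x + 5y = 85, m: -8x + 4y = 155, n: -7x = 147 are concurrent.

Lines aᵢx + bᵢy = cᵢ with pairwise distinct directions are concurrent exactly when det[aᵢ bᵢ cᵢ] = 0.
Here the determinant is -105.
Nonzero, so no common point exists.

No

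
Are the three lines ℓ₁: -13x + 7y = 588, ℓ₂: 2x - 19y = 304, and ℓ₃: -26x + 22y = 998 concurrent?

The three lines meet at one point iff the augmented coefficient matrix [aᵢ bᵢ cᵢ] has rank < 3, i.e. its determinant vanishes.
Here the determinant is -450.
Nonzero, so no common point exists.

No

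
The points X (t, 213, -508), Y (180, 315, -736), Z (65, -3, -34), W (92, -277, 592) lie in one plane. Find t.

160

Coplanarity ⇔ det[XY; XZ; XW] = 0.
Expanding, this is linear in t: (6720)t + (-1075200) = 0.
So t = 160.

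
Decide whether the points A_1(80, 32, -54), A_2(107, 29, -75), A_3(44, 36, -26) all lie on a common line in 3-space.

A_1A_2 = (27, -3, -21), A_1A_3 = (-36, 4, 28).
Each component of A_1A_3 is -4/3 times the corresponding component of A_1A_2, so A_1A_3 = -4/3·A_1A_2 and the points are collinear.

Yes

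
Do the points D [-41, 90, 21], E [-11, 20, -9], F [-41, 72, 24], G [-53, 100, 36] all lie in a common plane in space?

Yes

With D as base: DE = (30, -70, -30), DF = (0, -18, 3), DG = (-12, 10, 15).
DF × DG = (-300, -36, -216).
DE · (DF × DG) = 0.
The scalar triple product vanishes, so the four points are coplanar.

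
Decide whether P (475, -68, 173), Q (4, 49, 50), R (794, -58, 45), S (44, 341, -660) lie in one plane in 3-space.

No

A normal to the plane through P, Q, R is n = PQ × PR = (-13746, -99525, -42033).
The plane has equation n·X = -7033359. For S: n·S = -6801069.
-6801069 ≠ -7033359, so S is off the plane.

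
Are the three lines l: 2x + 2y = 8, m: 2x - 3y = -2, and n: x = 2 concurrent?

Yes

Lines aᵢx + bᵢy = cᵢ with pairwise distinct directions are concurrent exactly when det[aᵢ bᵢ cᵢ] = 0.
Here the determinant is 0.
It vanishes, so the lines are concurrent at (2, 2).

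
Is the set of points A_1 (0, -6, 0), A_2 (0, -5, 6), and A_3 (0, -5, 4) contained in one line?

A_1A_2 = (0, 1, 6), A_1A_3 = (0, 1, 4).
Comparing components 2 and 3: (1)(4) − (6)(1) = -2 ≠ 0, so A_1A_2 and A_1A_3 are not parallel and the points are not collinear.

No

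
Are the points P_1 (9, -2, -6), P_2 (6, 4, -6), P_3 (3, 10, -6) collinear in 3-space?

P_1P_2 = (-3, 6, 0), P_1P_3 = (-6, 12, 0).
Each component of P_1P_3 is 2 times the corresponding component of P_1P_2, so P_1P_3 = 2·P_1P_2 and the points are collinear.

Yes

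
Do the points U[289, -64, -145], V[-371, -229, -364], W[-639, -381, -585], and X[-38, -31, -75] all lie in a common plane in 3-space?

With U as base: UV = (-660, -165, -219), UW = (-928, -317, -440), UX = (-327, 33, 70).
UW × UX = (-7670, 208840, -134283).
UV · (UW × UX) = 11577.
Since 11577 ≠ 0, the four points are not coplanar.

No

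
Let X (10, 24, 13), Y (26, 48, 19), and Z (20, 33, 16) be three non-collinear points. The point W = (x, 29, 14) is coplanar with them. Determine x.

12

A normal to the plane is n = XY × XZ = (18, 12, -96).
W lies in the plane iff n · XW = 0.
This gives (18)x + (-216) = 0, so x = 12.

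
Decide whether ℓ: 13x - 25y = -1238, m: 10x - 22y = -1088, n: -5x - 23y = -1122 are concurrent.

Yes

Intersecting ℓ and m: solving the 2×2 system gives (x, y) = (-1, 49).
Substitute into n: (-5)(-1) + (-23)(49) = -1122.
This equals -1122, so (-1, 49) lies on all three lines and they are concurrent.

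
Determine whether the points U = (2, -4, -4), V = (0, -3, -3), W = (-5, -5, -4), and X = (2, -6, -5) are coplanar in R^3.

The four points are coplanar iff the 3×3 determinant with rows UV, UW, UX is zero.
Rows: (-2, 1, 1), (-7, -1, 0), (0, -2, -1).
Expanding along the first row: (-2)(1) − (1)(7) + (1)(14) = 5.
Nonzero ⇒ not coplanar.

No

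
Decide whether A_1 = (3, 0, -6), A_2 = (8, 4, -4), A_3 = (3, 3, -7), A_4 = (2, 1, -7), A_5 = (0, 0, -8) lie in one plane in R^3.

Yes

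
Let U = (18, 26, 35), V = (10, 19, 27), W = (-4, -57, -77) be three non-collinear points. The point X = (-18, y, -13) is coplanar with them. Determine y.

Coplanarity requires UV · (UW × UX) = 0.
UV = (-8, -7, -8), UW = (-22, -83, -112); the triple product is linear in y with coefficient -720 and constant term -10080.
Setting it to zero: y = -14.

-14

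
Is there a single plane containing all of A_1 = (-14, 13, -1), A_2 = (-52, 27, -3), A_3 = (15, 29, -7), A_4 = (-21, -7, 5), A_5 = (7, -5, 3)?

Yes

The plane through A_1, A_2, A_3 has normal n = A_1A_2 × A_1A_3 = (-52, -286, -1014) and equation n·P = -1976.
Checking the remaining points: n·A_4 = -1976, n·A_5 = -1976.
All equal -1976, so all 5 points lie in one plane.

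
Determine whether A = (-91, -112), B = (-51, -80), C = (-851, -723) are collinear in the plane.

AB = (40, 32), AC = (-760, -611).
Twice the signed area of △ABC is (40)(-611) − (32)(-760) = -120.
The area is nonzero, so the three points are not collinear.

No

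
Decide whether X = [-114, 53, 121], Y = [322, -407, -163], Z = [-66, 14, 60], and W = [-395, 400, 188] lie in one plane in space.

No

The four points are coplanar iff the 3×3 determinant with rows XY, XZ, XW is zero.
Rows: (436, -460, -284), (48, -39, -61), (-281, 347, 67).
Expanding along the first row: (436)(18554) − (-460)(-13925) + (-284)(5697) = 66096.
Nonzero ⇒ not coplanar.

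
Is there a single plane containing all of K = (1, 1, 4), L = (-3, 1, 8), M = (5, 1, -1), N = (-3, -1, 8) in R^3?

With K as base: KL = (-4, 0, 4), KM = (4, 0, -5), KN = (-4, -2, 4).
KM × KN = (-10, 4, -8).
KL · (KM × KN) = 8.
Since 8 ≠ 0, the four points are not coplanar.

No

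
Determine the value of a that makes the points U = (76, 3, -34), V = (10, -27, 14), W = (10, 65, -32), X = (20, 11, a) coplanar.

-10

Normal to plane UVW: n = (-3036, -3036, -6072); plane equation n·P = -33396.
Requiring n·X = -33396: (-6072)a + (-94116) = -33396.
So a = -10.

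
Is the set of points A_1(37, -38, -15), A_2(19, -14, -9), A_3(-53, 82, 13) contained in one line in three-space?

A_1A_2 = (-18, 24, 6), A_1A_3 = (-90, 120, 28).
Comparing components 2 and 3: (24)(28) − (6)(120) = -48 ≠ 0, so A_1A_2 and A_1A_3 are not parallel and the points are not collinear.

No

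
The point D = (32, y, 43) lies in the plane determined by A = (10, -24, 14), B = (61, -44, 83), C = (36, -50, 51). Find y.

-26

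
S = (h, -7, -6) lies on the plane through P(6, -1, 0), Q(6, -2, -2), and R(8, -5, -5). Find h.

The plane through P, Q, R has equation −3x − 4y + 2z = -14.
Substituting S: (-3)h + (16) = -14, so h = 10.

10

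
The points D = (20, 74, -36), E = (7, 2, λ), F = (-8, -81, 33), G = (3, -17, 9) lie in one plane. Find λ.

Normal to plane DFG: n = (-696, 87, -87); plane equation n·P = -4350.
Requiring n·E = -4350: (-87)λ + (-4698) = -4350.
So λ = -4.

-4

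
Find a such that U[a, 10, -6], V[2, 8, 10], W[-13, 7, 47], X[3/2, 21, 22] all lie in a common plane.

The points are coplanar iff UV · (UW × UX) = 0.
Expanding, this is linear in a: (493)a + (-4437) = 0.
So a = 9.

9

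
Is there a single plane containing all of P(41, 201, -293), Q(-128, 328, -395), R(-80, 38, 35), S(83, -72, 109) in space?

No

A normal to the plane through P, Q, R is n = PQ × PR = (25030, 67774, 42914).
The plane has equation n·X = 2075002. For S: n·S = 1875388.
1875388 ≠ 2075002, so S is off the plane.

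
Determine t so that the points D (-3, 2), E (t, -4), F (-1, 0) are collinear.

Collinearity: (E − D) must be parallel to (F − D) = (2, -2).
Cross-multiplying the components: (t − (-3))·(-2) = (-6)·(2).
Solving gives t = 3.

3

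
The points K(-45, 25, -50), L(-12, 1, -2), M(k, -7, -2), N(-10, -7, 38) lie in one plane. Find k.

Coplanarity ⇔ det[KL; KM; KN] = 0.
Expanding, this is linear in k: (576)k + (-2880) = 0.
So k = 5.

5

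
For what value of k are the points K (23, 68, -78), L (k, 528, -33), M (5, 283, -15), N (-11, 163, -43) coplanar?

311

Coplanarity ⇔ det[KL; KM; KN] = 0.
Expanding, this is linear in k: (1540)k + (-478940) = 0.
So k = 311.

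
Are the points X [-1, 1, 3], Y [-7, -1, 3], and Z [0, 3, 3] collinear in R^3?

XY = (-6, -2, 0), XZ = (1, 2, 0).
Comparing components 1 and 2: (-6)(2) − (-2)(1) = -10 ≠ 0, so XY and XZ are not parallel and the points are not collinear.

No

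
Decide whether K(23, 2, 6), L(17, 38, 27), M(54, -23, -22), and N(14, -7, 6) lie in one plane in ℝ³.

The four points are coplanar iff the 3×3 determinant with rows KL, KM, KN is zero.
Rows: (-6, 36, 21), (31, -25, -28), (-9, -9, 0).
Expanding along the first row: (-6)(-252) − (36)(-252) + (21)(-504) = 0.
Zero determinant ⇒ coplanar.

Yes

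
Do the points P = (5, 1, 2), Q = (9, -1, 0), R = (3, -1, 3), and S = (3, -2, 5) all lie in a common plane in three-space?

A normal to the plane through P, Q, R is n = PQ × PR = (-6, 0, -12).
The plane has equation n·X = -54. For S: n·S = -78.
-78 ≠ -54, so S is off the plane.

No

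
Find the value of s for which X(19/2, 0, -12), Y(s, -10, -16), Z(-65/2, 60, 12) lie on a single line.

Direction XZ = (-42, 60, 24). From the y-coordinate of Y, the parameter along the line is τ = (-10 − 0)/60 = -1/6.
Then s = 19/2 + (-1/6)·(-42) = 33/2.

33/2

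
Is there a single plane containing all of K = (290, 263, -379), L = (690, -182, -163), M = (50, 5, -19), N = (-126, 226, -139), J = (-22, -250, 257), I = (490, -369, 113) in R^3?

The plane through K, L, M has normal n = KL × KM = (-104472, -195840, -210000) and equation n·P = -2212800.
Checking the remaining points: n·N = -1906368, n·J = -2711616, n·I = -2656320.
Since n·N = -1906368 ≠ -2212800, N is off the plane and the points are not all coplanar.

No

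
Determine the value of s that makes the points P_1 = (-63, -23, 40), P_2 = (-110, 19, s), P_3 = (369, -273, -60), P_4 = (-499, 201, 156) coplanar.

43

Coplanarity ⇔ det[P_1P_2; P_1P_3; P_1P_4] = 0.
Expanding, this is linear in s: (-12232)s + (525976) = 0.
So s = 43.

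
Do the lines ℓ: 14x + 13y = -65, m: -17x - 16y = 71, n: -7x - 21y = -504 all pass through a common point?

Lines aᵢx + bᵢy = cᵢ with pairwise distinct directions are concurrent exactly when det[aᵢ bᵢ cᵢ] = 0.
Here the determinant is 0.
It vanishes, so the lines are concurrent at (-39, 37).

Yes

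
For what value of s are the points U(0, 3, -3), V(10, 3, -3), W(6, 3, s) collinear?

-3

Direction UV = (10, 0, 0). From the x-coordinate of W, the parameter along the line is τ = (6 − 0)/10 = 3/5.
Then s = (-3) + 3/5·(0) = -3.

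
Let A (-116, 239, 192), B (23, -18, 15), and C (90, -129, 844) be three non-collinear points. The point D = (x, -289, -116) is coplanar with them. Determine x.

170

A normal to the plane is n = AB × AC = (-232700, -127090, 1790).
D lies in the plane iff n · AD = 0.
This gives (-232700)x + (39559000) = 0, so x = 170.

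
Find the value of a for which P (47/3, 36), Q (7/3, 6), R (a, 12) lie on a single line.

The three points are collinear iff det[PQ; PR] = 0.
This determinant is linear in a: (30)a + (-150) = 0, so a = 5.

5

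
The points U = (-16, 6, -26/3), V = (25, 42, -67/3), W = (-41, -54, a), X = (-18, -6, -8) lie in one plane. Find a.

-1/3

Normal to plane UVX: n = (-140, 0, -420); plane equation n·P = 5880.
Requiring n·W = 5880: (-420)a + (5740) = 5880.
So a = -1/3.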